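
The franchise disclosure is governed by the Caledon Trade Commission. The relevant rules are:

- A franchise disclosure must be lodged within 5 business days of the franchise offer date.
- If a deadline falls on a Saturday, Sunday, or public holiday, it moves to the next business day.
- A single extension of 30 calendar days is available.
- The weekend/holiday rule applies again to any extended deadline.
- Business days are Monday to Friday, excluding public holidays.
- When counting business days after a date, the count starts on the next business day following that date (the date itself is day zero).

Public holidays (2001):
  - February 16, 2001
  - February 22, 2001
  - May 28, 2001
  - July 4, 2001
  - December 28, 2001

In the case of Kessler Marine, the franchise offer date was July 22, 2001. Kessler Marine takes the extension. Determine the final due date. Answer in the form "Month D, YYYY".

5 business days after July 22, 2001, excluding weekends and holidays, is July 27, 2001.
Since July 27, 2001 is a Friday and not a holiday, the date is unchanged.
The 30-calendar-day extension moves the deadline from July 27, 2001 to August 26, 2001.
Because August 26, 2001 is a Sunday, the deadline becomes August 27, 2001 (Monday).
Final deadline: August 27, 2001.

August 27, 2001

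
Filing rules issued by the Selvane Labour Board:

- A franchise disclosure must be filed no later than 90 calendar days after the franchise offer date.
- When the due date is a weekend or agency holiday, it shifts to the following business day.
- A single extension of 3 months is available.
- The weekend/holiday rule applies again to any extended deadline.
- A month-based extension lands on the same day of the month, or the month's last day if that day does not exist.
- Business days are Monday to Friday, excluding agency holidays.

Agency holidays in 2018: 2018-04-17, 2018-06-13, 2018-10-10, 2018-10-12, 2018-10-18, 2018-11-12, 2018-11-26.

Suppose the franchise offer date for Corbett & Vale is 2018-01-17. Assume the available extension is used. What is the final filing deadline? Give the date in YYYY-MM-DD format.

2018-07-18

90 calendar days after 2018-01-17 is 2018-04-17.
2018-04-17 is a listed holiday; the next business day is 2018-04-18 (Wednesday).
The 3 months extension carries 2018-04-18 to 2018-07-18.
2018-07-18 (Wednesday) is already a business day.
So the filing is due 2018-07-18.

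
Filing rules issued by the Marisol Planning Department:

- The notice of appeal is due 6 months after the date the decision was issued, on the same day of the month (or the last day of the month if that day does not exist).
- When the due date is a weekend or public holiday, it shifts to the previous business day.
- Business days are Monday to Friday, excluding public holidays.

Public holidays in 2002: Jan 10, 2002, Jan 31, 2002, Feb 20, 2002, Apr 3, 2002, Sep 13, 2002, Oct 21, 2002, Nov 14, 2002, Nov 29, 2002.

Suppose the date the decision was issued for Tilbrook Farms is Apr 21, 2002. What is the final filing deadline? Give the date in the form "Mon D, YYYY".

Oct 18, 2002

Moving 6 months forward from Apr 21, 2002 on the corresponding day gives Oct 21, 2002.
Oct 21, 2002 is a listed holiday; the preceding business day is Oct 18, 2002 (Friday).
Deadline: Oct 18, 2002.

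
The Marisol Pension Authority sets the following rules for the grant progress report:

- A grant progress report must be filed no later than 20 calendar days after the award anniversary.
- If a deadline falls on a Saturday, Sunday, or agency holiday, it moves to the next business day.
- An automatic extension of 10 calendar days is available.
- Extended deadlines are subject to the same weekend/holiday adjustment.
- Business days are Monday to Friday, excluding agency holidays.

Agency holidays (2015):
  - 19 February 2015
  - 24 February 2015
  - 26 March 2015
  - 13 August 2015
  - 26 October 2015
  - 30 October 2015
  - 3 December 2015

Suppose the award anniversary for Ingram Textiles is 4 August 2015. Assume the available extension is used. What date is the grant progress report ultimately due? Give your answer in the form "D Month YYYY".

3 September 2015

From 4 August 2015, 20 calendar days later is 24 August 2015.
24 August 2015 (Monday) is already a business day.
The 10-calendar-day extension moves the deadline from 24 August 2015 to 3 September 2015.
3 September 2015 is a Thursday and not a listed holiday, so it stands.
Final deadline: 3 September 2015.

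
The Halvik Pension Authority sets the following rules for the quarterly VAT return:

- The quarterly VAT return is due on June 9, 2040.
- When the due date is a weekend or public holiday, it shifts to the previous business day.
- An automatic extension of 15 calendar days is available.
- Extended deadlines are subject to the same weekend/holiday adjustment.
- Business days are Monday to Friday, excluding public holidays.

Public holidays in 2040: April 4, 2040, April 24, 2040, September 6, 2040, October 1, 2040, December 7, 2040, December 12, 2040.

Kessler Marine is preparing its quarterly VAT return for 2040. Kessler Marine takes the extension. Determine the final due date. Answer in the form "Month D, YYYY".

June 22, 2040

Start from the fixed due date, June 9, 2040.
June 9, 2040 falls on a Saturday. Rolling to the preceding business day gives June 8, 2040, a Friday.
With the 15-day extension, June 8, 2040 becomes June 23, 2040.
June 23, 2040 is a Saturday, so it moves to the preceding business day, June 22, 2040 (Friday).
The final due date is June 22, 2040.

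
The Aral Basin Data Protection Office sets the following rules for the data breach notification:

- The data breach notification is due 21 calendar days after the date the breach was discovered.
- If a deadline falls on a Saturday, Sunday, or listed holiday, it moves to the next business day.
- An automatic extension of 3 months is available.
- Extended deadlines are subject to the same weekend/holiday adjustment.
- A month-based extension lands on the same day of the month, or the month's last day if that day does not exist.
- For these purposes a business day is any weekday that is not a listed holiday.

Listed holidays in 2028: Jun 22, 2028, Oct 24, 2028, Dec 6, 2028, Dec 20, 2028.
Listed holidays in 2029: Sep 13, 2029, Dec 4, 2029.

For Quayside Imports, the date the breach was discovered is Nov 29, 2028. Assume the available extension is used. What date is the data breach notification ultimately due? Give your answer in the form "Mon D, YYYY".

Adding 21 calendar days to Nov 29, 2028 gives Dec 20, 2028.
Dec 20, 2028 falls on a listed holiday. Rolling to the next business day gives Dec 21, 2028, a Thursday.
The 3 months extension carries Dec 21, 2028 to Mar 21, 2029.
Since Mar 21, 2029 is a Wednesday and not a holiday, the date is unchanged.
The final due date is Mar 21, 2029.

Mar 21, 2029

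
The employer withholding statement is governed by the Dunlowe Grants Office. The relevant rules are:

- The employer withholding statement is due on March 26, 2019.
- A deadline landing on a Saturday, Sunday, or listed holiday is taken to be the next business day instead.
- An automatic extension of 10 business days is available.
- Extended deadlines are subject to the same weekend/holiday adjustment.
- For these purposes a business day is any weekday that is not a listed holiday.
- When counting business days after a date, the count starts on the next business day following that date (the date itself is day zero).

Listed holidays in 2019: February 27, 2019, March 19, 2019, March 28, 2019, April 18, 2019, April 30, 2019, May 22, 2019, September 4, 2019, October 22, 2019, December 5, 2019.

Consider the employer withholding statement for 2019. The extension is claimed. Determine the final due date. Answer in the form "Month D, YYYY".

The statutory due date is March 26, 2019.
Since March 26, 2019 is a Tuesday and not a holiday, the date is unchanged.
Counting 10 further business days from March 26, 2019 reaches April 10, 2019.
Since April 10, 2019 is a Wednesday and not a holiday, the date is unchanged.
So the filing is due April 10, 2019.

April 10, 2019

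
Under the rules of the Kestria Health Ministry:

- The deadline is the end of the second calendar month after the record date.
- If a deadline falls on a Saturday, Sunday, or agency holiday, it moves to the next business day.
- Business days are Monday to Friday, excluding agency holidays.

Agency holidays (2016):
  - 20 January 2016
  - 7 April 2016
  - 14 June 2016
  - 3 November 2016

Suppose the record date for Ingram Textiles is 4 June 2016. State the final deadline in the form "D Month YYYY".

31 August 2016

2 months after 4 June 2016 is August 2016; that month ends on 31 August 2016.
31 August 2016 (Wednesday) is already a business day.
The final due date is 31 August 2016.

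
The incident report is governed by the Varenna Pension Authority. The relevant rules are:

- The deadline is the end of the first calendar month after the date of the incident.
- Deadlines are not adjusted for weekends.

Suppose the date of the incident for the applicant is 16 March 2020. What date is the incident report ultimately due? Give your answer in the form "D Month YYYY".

1 month after 16 March 2020 falls in April 2020; the last day of that month is 30 April 2020.
No adjustment is made for weekends or holidays, so 30 April 2020 stands.
Deadline: 30 April 2020.

30 April 2020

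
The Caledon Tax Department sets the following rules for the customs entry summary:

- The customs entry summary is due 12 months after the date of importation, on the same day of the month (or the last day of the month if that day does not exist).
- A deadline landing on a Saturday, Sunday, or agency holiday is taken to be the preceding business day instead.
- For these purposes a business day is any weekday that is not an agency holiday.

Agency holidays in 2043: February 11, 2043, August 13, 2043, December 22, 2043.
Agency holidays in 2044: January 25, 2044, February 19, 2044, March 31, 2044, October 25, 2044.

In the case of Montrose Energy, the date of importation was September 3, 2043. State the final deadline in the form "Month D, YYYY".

12 months from September 3, 2043 is September 3, 2044.
September 3, 2044 is a Saturday, so it moves to the preceding business day, September 2, 2044 (Friday).
The final due date is September 2, 2044.

September 2, 2044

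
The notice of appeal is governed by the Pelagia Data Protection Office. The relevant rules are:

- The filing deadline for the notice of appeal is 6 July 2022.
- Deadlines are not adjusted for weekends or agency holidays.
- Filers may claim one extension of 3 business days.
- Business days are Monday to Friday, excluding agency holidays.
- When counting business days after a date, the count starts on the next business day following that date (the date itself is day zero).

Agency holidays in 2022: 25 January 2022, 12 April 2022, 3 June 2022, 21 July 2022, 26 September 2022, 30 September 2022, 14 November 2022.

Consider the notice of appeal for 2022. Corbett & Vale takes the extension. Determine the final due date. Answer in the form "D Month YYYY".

11 July 2022

The statutory due date is 6 July 2022.
6 July 2022 falls on a Wednesday. The rules make no weekend/holiday allowance, so it remains 6 July 2022.
The 3-business-day extension runs from 6 July 2022 to 11 July 2022.
11 July 2022 is a Monday; no weekend or holiday adjustment applies.
Deadline: 11 July 2022.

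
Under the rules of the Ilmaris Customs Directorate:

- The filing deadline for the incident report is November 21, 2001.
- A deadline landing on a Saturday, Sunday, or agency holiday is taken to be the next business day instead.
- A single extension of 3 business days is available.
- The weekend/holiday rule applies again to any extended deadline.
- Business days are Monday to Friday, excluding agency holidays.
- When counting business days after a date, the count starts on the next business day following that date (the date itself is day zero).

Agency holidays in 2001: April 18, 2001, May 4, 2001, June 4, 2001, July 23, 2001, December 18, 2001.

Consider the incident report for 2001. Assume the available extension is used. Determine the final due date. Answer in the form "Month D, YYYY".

November 26, 2001

The stated deadline is November 21, 2001.
November 21, 2001 falls on a Wednesday, which is a business day, so no adjustment is needed.
Counting 3 further business days from November 21, 2001 reaches November 26, 2001.
November 26, 2001 (Monday) is already a business day.
The final due date is November 26, 2001.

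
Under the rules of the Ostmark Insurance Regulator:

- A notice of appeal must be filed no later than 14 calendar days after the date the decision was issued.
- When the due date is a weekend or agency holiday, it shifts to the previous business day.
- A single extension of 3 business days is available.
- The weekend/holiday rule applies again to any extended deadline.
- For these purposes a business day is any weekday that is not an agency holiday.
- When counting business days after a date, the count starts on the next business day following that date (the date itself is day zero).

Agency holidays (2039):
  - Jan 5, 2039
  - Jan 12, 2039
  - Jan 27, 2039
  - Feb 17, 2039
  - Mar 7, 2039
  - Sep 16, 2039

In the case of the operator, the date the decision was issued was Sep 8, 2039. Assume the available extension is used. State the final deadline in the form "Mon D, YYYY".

14 calendar days after Sep 8, 2039 is Sep 22, 2039.
Sep 22, 2039 is a Thursday and not a listed holiday, so it stands.
Counting 3 further business days from Sep 22, 2039 reaches Sep 27, 2039.
Since Sep 27, 2039 is a Tuesday and not a holiday, the date is unchanged.
Final deadline: Sep 27, 2039.

Sep 27, 2039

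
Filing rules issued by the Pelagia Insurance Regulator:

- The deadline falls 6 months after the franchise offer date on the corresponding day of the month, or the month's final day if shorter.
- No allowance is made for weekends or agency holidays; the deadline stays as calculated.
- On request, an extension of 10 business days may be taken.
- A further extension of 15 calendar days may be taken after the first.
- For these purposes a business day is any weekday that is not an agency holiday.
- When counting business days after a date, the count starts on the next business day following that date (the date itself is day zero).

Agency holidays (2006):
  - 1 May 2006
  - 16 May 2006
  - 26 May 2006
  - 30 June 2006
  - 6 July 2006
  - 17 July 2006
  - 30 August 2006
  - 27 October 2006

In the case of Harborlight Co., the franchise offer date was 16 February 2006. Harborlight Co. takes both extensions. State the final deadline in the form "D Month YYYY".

15 September 2006

6 months from 16 February 2006 is 16 August 2006.
16 August 2006 falls on a Wednesday. The rules make no weekend/holiday allowance, so it remains 16 August 2006.
Applying the 10-business-day extension: 10 business days after 16 August 2006 is 31 August 2006.
31 August 2006 falls on a Thursday. The rules make no weekend/holiday allowance, so it remains 31 August 2006.
The 15-calendar-day extension moves the deadline from 31 August 2006 to 15 September 2006.
15 September 2006 falls on a Friday. The rules make no weekend/holiday allowance, so it remains 15 September 2006.
The final due date is 15 September 2006.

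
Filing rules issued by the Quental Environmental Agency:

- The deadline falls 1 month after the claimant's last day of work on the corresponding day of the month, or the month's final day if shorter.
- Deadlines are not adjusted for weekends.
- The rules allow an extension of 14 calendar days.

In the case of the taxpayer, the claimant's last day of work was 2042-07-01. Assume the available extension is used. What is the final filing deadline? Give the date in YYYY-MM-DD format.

2042-08-15

Moving 1 month forward from 2042-07-01 on the corresponding day gives 2042-08-01.
2042-08-01 is a Friday; no weekend or holiday adjustment applies.
Add the 14 calendar-day extension to 2042-08-01: 2042-08-15.
No adjustment is made for weekends or holidays, so 2042-08-15 stands.
So the filing is due 2042-08-15.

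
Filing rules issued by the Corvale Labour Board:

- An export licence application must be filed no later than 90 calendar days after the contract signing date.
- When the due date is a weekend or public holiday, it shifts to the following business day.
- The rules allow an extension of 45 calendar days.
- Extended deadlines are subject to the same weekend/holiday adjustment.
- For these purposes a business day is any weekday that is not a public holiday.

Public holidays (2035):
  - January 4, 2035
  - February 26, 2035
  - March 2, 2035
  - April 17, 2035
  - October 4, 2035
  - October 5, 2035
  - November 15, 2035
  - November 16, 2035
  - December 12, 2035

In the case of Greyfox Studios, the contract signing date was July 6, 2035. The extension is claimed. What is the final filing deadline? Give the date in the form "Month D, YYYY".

November 22, 2035

From July 6, 2035, 90 calendar days later is October 4, 2035.
October 4, 2035 is a listed holiday, so it moves to the next business day, October 8, 2035 (Monday).
With the 45-day extension, October 8, 2035 becomes November 22, 2035.
Since November 22, 2035 is a Thursday and not a holiday, the date is unchanged.
The final due date is November 22, 2035.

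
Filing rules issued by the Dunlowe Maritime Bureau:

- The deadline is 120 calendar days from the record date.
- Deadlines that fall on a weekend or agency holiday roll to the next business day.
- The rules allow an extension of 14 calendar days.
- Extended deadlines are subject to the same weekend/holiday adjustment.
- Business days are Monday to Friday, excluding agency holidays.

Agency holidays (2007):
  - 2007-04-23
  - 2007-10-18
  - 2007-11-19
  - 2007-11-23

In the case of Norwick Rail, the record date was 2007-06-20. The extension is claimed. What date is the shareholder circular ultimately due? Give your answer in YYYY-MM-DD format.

Adding 120 calendar days to 2007-06-20 gives 2007-10-18.
2007-10-18 is a listed holiday; the next business day is 2007-10-19 (Friday).
With the 14-day extension, 2007-10-19 becomes 2007-11-02.
2007-11-02 falls on a Friday, which is a business day, so no adjustment is needed.
The final due date is 2007-11-02.

2007-11-02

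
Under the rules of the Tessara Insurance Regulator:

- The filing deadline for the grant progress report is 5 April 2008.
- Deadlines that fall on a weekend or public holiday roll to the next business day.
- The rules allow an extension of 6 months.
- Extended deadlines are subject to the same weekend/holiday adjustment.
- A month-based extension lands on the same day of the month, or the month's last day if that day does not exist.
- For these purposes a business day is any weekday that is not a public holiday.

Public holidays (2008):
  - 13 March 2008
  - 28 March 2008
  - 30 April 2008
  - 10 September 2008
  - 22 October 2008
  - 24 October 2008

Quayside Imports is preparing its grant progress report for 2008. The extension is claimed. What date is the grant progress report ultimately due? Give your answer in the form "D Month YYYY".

7 October 2008

The statutory due date is 5 April 2008.
5 April 2008 is a Saturday, so it moves to the next business day, 7 April 2008 (Monday).
Add 6 months to 7 April 2008: 7 October 2008.
Since 7 October 2008 is a Tuesday and not a holiday, the date is unchanged.
So the filing is due 7 October 2008.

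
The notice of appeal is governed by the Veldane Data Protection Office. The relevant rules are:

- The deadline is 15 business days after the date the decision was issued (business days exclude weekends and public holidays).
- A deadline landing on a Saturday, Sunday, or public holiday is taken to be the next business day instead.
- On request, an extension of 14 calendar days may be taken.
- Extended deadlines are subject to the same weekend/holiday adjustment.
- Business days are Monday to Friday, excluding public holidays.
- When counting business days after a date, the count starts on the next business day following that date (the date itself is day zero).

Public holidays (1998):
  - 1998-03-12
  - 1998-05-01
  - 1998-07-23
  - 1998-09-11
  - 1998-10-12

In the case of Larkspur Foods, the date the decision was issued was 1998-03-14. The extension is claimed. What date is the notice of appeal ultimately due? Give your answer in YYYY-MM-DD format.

1998-04-17

Counting 15 business days after 1998-03-14 (skipping weekends and listed holidays) reaches 1998-04-03.
1998-04-03 (Friday) is already a business day.
The 14-calendar-day extension moves the deadline from 1998-04-03 to 1998-04-17.
1998-04-17 (Friday) is already a business day.
Deadline: 1998-04-17.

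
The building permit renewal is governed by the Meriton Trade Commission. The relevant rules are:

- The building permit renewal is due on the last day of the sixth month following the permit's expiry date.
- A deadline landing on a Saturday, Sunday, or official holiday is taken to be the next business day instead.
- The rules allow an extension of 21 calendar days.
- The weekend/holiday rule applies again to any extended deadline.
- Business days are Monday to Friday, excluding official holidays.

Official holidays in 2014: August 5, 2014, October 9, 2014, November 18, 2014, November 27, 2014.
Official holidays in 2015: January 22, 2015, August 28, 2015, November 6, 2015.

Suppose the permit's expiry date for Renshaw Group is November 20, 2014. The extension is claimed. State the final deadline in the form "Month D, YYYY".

June 22, 2015

6 months after November 20, 2014 is May 2015; that month ends on May 31, 2015.
May 31, 2015 is a Sunday; the next business day is June 1, 2015 (Monday).
Add the 21 calendar-day extension to June 1, 2015: June 22, 2015.
Since June 22, 2015 is a Monday and not a holiday, the date is unchanged.
Final deadline: June 22, 2015.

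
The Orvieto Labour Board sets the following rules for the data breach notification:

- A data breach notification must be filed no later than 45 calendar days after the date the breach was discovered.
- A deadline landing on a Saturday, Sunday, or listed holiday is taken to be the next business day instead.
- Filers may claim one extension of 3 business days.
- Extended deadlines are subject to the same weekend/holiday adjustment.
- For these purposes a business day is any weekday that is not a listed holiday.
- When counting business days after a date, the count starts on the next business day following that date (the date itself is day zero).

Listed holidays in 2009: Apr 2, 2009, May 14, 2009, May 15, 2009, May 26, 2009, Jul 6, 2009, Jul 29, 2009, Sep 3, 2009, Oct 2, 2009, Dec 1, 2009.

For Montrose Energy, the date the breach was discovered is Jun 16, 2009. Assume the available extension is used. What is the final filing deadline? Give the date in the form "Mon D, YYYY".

Adding 45 calendar days to Jun 16, 2009 gives Jul 31, 2009.
Since Jul 31, 2009 is a Friday and not a holiday, the date is unchanged.
The 3-business-day extension runs from Jul 31, 2009 to Aug 5, 2009.
Aug 5, 2009 (Wednesday) is already a business day.
Deadline: Aug 5, 2009.

Aug 5, 2009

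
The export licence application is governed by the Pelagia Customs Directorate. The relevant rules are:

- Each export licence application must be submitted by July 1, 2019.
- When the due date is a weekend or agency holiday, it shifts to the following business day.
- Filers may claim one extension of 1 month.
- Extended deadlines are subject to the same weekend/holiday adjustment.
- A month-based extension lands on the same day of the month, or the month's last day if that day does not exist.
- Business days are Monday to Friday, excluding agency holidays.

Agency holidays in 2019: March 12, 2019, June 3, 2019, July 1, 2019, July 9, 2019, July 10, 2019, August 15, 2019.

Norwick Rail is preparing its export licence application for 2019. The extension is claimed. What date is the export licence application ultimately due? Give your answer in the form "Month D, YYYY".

August 2, 2019

The statutory due date is July 1, 2019.
July 1, 2019 is a listed holiday; the next business day is July 2, 2019 (Tuesday).
The 1 month extension carries July 2, 2019 to August 2, 2019.
August 2, 2019 falls on a Friday, which is a business day, so no adjustment is needed.
Deadline: August 2, 2019.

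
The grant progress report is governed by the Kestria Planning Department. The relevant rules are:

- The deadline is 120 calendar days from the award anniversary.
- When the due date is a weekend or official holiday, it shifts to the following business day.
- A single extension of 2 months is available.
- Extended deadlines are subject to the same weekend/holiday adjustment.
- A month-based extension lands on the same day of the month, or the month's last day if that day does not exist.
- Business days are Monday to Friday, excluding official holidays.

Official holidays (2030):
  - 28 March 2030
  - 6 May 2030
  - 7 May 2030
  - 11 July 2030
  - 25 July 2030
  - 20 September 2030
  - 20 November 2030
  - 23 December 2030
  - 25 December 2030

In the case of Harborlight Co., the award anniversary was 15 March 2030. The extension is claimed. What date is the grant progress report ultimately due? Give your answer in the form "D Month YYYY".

16 September 2030

From 15 March 2030, 120 calendar days later is 13 July 2030.
13 July 2030 falls on a Saturday. Rolling to the next business day gives 15 July 2030, a Monday.
The 2 months extension carries 15 July 2030 to 15 September 2030.
15 September 2030 falls on a Sunday. Rolling to the next business day gives 16 September 2030, a Monday.
So the filing is due 16 September 2030.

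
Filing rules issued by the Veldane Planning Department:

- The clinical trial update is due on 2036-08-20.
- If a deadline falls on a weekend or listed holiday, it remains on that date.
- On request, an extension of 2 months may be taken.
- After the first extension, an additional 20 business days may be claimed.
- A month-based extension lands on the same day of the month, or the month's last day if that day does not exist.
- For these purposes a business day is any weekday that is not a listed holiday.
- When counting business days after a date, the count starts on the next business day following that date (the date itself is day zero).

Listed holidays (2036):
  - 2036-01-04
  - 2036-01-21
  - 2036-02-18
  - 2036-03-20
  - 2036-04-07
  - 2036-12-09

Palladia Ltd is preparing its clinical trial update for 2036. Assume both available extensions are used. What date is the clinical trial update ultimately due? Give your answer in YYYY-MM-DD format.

2036-11-17

The stated deadline is 2036-08-20.
2036-08-20 falls on a Wednesday. The rules make no weekend/holiday allowance, so it remains 2036-08-20.
Add 2 months to 2036-08-20: 2036-10-20.
2036-10-20 falls on a Monday. The rules make no weekend/holiday allowance, so it remains 2036-10-20.
Applying the 20-business-day extension: 20 business days after 2036-10-20 is 2036-11-17.
No adjustment is made for weekends or holidays, so 2036-11-17 stands.
Deadline: 2036-11-17.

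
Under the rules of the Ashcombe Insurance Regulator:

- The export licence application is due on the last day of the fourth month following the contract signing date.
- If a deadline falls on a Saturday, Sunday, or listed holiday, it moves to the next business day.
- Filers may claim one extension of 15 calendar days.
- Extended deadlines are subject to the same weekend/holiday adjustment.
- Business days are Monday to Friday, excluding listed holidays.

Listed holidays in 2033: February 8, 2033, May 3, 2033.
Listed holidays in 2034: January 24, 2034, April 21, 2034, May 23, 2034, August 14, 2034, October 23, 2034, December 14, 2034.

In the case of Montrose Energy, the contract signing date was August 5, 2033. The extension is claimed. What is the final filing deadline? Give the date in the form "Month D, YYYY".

January 17, 2034

The fourth month after August 5, 2033 is December 2033, whose last day is December 31, 2033.
December 31, 2033 is a Saturday; the next business day is January 2, 2034 (Monday).
Add the 15 calendar-day extension to January 2, 2034: January 17, 2034.
January 17, 2034 (Tuesday) is already a business day.
Final deadline: January 17, 2034.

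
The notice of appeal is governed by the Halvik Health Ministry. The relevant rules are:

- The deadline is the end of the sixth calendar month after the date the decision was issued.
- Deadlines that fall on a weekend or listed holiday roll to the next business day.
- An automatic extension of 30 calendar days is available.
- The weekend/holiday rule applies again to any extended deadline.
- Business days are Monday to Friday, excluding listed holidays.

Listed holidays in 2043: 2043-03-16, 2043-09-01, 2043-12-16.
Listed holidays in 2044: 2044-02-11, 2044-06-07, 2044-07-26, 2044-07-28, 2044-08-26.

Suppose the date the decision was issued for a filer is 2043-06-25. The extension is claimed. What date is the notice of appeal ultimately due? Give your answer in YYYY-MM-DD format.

The sixth month after 2043-06-25 is December 2043, whose last day is 2043-12-31.
2043-12-31 is a Thursday and not a listed holiday, so it stands.
With the 30-day extension, 2043-12-31 becomes 2044-01-30.
2044-01-30 is a Saturday; the next business day is 2044-02-01 (Monday).
Deadline: 2044-02-01.

2044-02-01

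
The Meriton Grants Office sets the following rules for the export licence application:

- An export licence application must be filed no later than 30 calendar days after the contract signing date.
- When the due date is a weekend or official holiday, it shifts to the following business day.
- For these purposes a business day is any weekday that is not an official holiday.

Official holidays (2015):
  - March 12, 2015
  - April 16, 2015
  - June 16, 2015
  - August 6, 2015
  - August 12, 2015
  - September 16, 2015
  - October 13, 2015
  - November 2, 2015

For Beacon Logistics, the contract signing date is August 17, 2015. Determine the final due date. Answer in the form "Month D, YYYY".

September 17, 2015

30 calendar days after August 17, 2015 is September 16, 2015.
September 16, 2015 is a listed holiday, so it moves to the next business day, September 17, 2015 (Thursday).
Deadline: September 17, 2015.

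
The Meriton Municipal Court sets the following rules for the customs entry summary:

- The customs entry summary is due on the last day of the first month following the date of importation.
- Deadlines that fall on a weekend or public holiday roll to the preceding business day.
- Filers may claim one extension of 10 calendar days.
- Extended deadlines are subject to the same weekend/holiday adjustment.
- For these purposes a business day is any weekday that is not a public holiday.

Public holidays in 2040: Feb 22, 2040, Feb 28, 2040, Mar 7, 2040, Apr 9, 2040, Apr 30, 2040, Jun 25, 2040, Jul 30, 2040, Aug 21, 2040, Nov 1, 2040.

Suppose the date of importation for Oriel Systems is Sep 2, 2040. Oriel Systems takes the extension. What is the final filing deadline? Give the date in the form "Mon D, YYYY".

Nov 9, 2040

1 month after Sep 2, 2040 is October 2040; that month ends on Oct 31, 2040.
Since Oct 31, 2040 is a Wednesday and not a holiday, the date is unchanged.
Applying the 10-calendar-day extension: Oct 31, 2040 + 10 days = Nov 10, 2040.
Because Nov 10, 2040 is a Saturday, the deadline becomes Nov 9, 2040 (Friday).
Final deadline: Nov 9, 2040.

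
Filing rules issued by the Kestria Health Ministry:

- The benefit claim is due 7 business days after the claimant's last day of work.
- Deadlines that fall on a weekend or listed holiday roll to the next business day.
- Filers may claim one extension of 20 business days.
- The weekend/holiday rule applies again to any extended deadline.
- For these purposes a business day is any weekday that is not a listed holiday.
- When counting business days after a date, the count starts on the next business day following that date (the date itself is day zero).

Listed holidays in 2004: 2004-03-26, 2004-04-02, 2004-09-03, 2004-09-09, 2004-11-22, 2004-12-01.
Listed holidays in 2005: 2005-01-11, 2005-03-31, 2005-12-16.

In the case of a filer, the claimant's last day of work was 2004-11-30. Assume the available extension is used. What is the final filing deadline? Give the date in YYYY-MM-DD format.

2005-01-07

7 business days after 2004-11-30, excluding weekends and holidays, is 2004-12-10.
2004-12-10 is a Friday and not a listed holiday, so it stands.
The 20-business-day extension runs from 2004-12-10 to 2005-01-07.
2005-01-07 falls on a Friday, which is a business day, so no adjustment is needed.
Deadline: 2005-01-07.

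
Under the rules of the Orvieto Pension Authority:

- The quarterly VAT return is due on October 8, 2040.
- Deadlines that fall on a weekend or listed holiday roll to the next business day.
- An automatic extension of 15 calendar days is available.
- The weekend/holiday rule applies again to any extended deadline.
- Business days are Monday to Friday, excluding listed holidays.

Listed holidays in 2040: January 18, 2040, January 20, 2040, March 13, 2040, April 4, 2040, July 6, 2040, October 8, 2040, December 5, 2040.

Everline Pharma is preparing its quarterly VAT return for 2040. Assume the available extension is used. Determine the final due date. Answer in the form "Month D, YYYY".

The statutory due date is October 8, 2040.
Because October 8, 2040 is a listed holiday, the deadline becomes October 9, 2040 (Tuesday).
The 15-calendar-day extension moves the deadline from October 9, 2040 to October 24, 2040.
October 24, 2040 is a Wednesday and not a listed holiday, so it stands.
So the filing is due October 24, 2040.

October 24, 2040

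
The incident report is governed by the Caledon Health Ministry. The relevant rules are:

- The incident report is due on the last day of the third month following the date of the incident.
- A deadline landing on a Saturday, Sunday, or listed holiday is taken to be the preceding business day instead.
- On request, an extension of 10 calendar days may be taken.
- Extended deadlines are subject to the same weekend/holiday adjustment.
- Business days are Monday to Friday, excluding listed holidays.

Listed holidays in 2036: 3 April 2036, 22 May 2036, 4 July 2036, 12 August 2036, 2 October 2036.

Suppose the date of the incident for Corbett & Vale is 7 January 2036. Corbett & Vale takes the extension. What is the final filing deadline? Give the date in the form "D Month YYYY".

9 May 2036

The third month after 7 January 2036 is April 2036, whose last day is 30 April 2036.
30 April 2036 is a Wednesday and not a listed holiday, so it stands.
Add the 10 calendar-day extension to 30 April 2036: 10 May 2036.
10 May 2036 falls on a Saturday. Rolling to the preceding business day gives 9 May 2036, a Friday.
The final due date is 9 May 2036.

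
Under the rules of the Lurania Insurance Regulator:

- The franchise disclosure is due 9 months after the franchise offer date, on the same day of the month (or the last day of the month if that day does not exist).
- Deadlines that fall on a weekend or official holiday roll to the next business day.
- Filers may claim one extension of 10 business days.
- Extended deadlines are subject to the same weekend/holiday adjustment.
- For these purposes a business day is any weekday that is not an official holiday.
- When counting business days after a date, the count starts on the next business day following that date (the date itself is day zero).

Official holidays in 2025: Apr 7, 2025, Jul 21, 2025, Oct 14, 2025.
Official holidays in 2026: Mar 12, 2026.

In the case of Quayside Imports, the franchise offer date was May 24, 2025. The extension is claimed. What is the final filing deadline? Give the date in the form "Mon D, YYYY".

Mar 10, 2026

Moving 9 months forward from May 24, 2025 on the corresponding day gives Feb 24, 2026.
Feb 24, 2026 (Tuesday) is already a business day.
Counting 10 further business days from Feb 24, 2026 reaches Mar 10, 2026.
Mar 10, 2026 falls on a Tuesday, which is a business day, so no adjustment is needed.
Deadline: Mar 10, 2026.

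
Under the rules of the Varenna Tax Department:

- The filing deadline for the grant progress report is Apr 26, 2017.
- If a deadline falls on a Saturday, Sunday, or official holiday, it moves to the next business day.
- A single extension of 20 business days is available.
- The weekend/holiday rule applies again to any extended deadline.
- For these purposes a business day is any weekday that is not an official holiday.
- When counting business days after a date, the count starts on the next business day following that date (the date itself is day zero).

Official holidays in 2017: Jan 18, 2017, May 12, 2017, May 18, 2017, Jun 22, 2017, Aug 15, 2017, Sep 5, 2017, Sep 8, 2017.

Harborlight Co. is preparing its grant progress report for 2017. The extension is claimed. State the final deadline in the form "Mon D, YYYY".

May 26, 2017

The statutory due date is Apr 26, 2017.
Apr 26, 2017 is a Wednesday and not a listed holiday, so it stands.
Counting 20 further business days from Apr 26, 2017 reaches May 26, 2017.
May 26, 2017 falls on a Friday, which is a business day, so no adjustment is needed.
Final deadline: May 26, 2017.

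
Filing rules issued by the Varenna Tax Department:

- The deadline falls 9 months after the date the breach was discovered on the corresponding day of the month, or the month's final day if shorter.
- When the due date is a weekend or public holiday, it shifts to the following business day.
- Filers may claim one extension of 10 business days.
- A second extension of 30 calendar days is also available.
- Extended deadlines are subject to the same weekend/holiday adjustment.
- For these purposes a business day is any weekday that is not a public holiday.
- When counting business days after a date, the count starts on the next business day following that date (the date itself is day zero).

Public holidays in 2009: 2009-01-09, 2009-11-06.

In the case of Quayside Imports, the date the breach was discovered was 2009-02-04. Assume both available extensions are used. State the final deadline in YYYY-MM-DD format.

9 months from 2009-02-04 is 2009-11-04.
2009-11-04 is a Wednesday and not a listed holiday, so it stands.
Applying the 10-business-day extension: 10 business days after 2009-11-04 is 2009-11-19.
2009-11-19 falls on a Thursday, which is a business day, so no adjustment is needed.
Applying the 30-calendar-day extension: 2009-11-19 + 30 days = 2009-12-19.
2009-12-19 is a Saturday; the next business day is 2009-12-21 (Monday).
So the filing is due 2009-12-21.

2009-12-21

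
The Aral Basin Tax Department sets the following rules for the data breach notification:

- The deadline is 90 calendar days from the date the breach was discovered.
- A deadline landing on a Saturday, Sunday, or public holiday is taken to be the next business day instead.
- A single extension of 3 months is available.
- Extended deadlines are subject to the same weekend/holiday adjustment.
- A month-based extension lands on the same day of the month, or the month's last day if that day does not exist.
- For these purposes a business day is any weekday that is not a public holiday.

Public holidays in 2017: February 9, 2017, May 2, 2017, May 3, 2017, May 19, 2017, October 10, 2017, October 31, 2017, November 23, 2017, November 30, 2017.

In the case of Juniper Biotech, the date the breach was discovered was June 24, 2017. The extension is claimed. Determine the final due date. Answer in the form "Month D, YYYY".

Trigger date June 24, 2017 + 90 calendar days = September 22, 2017.
Since September 22, 2017 is a Friday and not a holiday, the date is unchanged.
The 3 months extension carries September 22, 2017 to December 22, 2017.
Since December 22, 2017 is a Friday and not a holiday, the date is unchanged.
So the filing is due December 22, 2017.

December 22, 2017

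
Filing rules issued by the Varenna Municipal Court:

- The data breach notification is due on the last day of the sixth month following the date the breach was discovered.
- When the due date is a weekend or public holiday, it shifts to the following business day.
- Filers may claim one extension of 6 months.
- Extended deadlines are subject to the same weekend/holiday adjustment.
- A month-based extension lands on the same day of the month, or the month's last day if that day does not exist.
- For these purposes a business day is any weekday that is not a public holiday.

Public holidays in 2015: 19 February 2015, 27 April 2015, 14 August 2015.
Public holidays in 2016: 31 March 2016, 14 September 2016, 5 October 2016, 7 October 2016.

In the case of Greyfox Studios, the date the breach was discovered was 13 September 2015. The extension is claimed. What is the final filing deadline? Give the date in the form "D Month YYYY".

3 October 2016

The sixth month after 13 September 2015 is March 2016, whose last day is 31 March 2016.
31 March 2016 is a listed holiday; the next business day is 1 April 2016 (Friday).
Applying the 6 months extension: 6 months after 1 April 2016 is 1 October 2016.
Because 1 October 2016 is a Saturday, the deadline becomes 3 October 2016 (Monday).
So the filing is due 3 October 2016.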